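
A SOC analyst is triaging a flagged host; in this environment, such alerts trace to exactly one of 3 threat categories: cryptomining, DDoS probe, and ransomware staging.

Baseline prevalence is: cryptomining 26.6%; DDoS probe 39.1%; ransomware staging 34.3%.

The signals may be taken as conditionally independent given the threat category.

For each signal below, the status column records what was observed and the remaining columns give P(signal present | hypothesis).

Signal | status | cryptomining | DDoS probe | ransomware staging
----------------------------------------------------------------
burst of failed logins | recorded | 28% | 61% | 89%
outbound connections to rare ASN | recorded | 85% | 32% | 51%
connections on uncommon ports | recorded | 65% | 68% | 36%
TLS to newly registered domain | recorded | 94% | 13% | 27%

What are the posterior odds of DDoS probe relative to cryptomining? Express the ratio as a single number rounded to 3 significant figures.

0.174

Posterior odds equal prior odds times the likelihood ratio; only the two competing hypotheses matter.
  DDoS probe: 0.391 × 0.61 × 0.32 × 0.68 × 0.13 = 0.006747
  cryptomining: 0.266 × 0.28 × 0.85 × 0.65 × 0.94 = 0.038681
Odds(DDoS probe : cryptomining) = 0.006747 / 0.038681 ≈ 0.174.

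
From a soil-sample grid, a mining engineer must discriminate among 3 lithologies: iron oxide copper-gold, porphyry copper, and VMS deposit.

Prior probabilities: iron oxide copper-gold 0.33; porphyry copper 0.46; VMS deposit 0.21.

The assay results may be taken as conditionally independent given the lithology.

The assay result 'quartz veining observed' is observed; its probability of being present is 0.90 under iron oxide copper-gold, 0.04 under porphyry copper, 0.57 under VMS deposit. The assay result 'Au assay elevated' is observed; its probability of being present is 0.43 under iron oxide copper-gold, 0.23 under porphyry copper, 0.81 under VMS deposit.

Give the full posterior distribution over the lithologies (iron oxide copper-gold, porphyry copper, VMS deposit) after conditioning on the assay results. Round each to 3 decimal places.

For each hypothesis, the unnormalized posterior weight is prior × product of the assay result likelihoods:
  iron oxide copper-gold: 0.33 × 0.90 × 0.43 = 0.12771
  porphyry copper: 0.46 × 0.04 × 0.23 = 0.004232
  VMS deposit: 0.21 × 0.57 × 0.81 = 0.096957
Normalizing constant Z = 0.12771 + 0.004232 + 0.096957 = 0.2289.
P(iron oxide copper-gold | evidence) = 0.12771 / 0.2289 ≈ 0.558
P(porphyry copper | evidence) = 0.004232 / 0.2289 ≈ 0.018
P(VMS deposit | evidence) = 0.096957 / 0.2289 ≈ 0.424

0.558, 0.018, 0.424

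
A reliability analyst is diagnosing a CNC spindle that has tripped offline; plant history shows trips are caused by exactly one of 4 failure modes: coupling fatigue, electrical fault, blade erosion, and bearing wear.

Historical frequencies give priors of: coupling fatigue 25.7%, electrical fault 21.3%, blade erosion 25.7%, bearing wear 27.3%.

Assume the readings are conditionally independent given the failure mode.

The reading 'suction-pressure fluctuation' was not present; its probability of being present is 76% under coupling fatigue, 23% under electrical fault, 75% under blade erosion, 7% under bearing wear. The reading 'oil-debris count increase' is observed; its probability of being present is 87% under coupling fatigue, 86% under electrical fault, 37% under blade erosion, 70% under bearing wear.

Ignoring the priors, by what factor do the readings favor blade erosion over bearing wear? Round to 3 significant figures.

0.142

Joint likelihood of the reading pattern under each hypothesis (using 1 − P(present | H) for each absent reading):
  blade erosion: (1 − 0.75) × 0.37 = 0.0925
  bearing wear: (1 − 0.07) × 0.70 = 0.651
Bayes factor = 0.0925 / 0.651 ≈ 0.142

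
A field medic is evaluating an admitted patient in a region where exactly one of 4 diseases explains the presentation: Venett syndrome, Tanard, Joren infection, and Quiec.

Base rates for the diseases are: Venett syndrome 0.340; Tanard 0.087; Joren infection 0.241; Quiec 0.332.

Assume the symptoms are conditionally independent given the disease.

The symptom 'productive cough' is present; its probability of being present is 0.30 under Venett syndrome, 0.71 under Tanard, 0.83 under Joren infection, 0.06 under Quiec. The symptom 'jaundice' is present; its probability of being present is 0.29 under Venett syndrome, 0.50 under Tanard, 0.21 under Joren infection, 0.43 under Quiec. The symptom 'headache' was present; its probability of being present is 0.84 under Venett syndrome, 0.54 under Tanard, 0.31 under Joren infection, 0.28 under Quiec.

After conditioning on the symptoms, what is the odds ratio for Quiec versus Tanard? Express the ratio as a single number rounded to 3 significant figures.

0.144

The normalizing constant cancels in an odds ratio, so compute prior × likelihood for the two hypotheses only:
  Quiec: 0.332 × 0.06 × 0.43 × 0.28 = 0.0023984
  Tanard: 0.087 × 0.71 × 0.50 × 0.54 = 0.016678
Odds(Quiec : Tanard) = 0.0023984 / 0.016678 ≈ 0.144.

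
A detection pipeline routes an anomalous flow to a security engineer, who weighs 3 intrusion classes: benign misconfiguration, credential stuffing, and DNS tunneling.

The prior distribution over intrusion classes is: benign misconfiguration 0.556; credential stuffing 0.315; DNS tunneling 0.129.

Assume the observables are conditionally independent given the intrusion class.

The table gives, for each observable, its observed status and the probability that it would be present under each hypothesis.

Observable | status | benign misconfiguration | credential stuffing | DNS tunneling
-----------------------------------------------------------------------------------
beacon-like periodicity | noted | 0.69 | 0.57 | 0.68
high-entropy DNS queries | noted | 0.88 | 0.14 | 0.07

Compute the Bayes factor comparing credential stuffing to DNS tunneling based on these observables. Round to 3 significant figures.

1.68

The Bayes factor is the ratio of the joint likelihoods of the observable pattern under the two hypotheses.
  credential stuffing: 0.57 × 0.14 = 0.0798
  DNS tunneling: 0.68 × 0.07 = 0.0476
Bayes factor = 0.0798 / 0.0476 ≈ 1.68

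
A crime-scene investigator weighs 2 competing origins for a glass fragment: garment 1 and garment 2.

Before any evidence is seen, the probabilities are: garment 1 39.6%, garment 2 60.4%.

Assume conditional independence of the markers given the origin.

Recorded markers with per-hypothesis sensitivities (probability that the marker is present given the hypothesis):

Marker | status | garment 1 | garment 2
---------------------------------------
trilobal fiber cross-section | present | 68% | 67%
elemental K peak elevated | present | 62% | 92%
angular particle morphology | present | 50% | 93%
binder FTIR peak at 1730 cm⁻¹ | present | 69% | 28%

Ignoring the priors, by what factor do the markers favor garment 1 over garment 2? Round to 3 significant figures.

0.906

Joint likelihood of the marker pattern under each hypothesis:
  garment 1: 0.68 × 0.62 × 0.50 × 0.69 = 0.14545
  garment 2: 0.67 × 0.92 × 0.93 × 0.28 = 0.16051
Bayes factor = 0.14545 / 0.16051 ≈ 0.906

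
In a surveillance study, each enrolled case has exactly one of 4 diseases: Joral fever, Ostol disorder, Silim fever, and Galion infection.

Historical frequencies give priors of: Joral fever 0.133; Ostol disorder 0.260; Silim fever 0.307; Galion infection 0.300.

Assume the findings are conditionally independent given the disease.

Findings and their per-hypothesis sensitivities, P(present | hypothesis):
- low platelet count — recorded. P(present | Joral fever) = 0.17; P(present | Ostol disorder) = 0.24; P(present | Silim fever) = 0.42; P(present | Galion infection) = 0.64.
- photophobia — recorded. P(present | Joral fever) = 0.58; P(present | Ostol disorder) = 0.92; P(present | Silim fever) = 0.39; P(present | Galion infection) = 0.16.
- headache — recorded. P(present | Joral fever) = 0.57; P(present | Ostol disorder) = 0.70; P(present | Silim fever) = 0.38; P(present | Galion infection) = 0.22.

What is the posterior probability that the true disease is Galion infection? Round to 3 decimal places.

By Bayes' rule with conditional independence, the unnormalized weight for each hypothesis is prior × ∏ likelihoods:
  Joral fever: 0.133 × 0.17 × 0.58 × 0.57 = 0.0074749
  Ostol disorder: 0.260 × 0.24 × 0.92 × 0.70 = 0.040186
  Silim fever: 0.307 × 0.42 × 0.39 × 0.38 = 0.019109
  Galion infection: 0.300 × 0.64 × 0.16 × 0.22 = 0.0067584
The unnormalized weights sum to 0.073528.
P(Galion infection | evidence) = 0.0067584 / 0.073528 ≈ 0.092.

0.092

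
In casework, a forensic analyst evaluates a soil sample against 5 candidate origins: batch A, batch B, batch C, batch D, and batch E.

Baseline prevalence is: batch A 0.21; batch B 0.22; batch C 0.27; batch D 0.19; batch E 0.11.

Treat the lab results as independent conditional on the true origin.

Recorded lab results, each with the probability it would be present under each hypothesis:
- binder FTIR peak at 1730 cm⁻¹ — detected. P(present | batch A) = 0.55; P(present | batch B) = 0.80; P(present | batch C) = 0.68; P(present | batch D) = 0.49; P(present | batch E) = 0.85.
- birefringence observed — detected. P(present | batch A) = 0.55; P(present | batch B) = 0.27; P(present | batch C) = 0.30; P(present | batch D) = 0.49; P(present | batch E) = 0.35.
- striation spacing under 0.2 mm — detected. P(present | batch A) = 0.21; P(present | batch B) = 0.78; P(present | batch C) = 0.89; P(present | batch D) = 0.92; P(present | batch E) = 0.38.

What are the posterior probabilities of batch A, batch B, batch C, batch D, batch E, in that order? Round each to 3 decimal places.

Multiply each prior by the joint likelihood of the lab result pattern:
  batch A: 0.21 × 0.55 × 0.55 × 0.21 = 0.01334
  batch B: 0.22 × 0.80 × 0.27 × 0.78 = 0.037066
  batch C: 0.27 × 0.68 × 0.30 × 0.89 = 0.049021
  batch D: 0.19 × 0.49 × 0.49 × 0.92 = 0.041969
  batch E: 0.11 × 0.85 × 0.35 × 0.38 = 0.012435
The unnormalized weights sum to 0.15383.
P(batch A | evidence) = 0.01334 / 0.15383 ≈ 0.087
P(batch B | evidence) = 0.037066 / 0.15383 ≈ 0.241
P(batch C | evidence) = 0.049021 / 0.15383 ≈ 0.319
P(batch D | evidence) = 0.041969 / 0.15383 ≈ 0.273
P(batch E | evidence) = 0.012435 / 0.15383 ≈ 0.081

0.087, 0.241, 0.319, 0.273, 0.081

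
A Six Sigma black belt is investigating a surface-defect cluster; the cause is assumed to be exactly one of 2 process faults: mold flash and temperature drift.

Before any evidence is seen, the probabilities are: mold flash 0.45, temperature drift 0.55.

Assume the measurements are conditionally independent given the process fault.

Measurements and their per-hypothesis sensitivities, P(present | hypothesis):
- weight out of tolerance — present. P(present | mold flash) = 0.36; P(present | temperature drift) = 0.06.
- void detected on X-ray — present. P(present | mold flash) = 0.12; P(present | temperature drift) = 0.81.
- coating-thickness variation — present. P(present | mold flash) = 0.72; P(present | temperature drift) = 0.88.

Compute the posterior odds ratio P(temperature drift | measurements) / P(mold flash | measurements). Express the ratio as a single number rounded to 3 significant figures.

1.68

Unnormalized posterior weight (prior times the measurement likelihoods) for each of the two hypotheses:
  temperature drift: 0.55 × 0.06 × 0.81 × 0.88 = 0.023522
  mold flash: 0.45 × 0.36 × 0.12 × 0.72 = 0.013997
Odds(temperature drift : mold flash) = 0.023522 / 0.013997 ≈ 1.68.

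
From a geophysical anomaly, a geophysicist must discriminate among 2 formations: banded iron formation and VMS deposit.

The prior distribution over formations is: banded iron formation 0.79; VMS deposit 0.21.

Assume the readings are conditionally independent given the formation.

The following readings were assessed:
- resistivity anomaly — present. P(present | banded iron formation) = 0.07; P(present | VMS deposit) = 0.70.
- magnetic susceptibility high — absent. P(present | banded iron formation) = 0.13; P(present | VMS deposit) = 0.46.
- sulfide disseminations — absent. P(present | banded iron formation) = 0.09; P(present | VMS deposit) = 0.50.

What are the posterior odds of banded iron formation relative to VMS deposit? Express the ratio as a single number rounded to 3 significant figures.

1.10

Unnormalized posterior weight (prior times the reading likelihoods) for each of the two hypotheses (using 1 − P(present | H) for each absent reading):
  banded iron formation: 0.79 × 0.07 × (1 − 0.13) × (1 − 0.09) = 0.043781
  VMS deposit: 0.21 × 0.70 × (1 − 0.46) × (1 − 0.50) = 0.03969
Odds(banded iron formation : VMS deposit) = 0.043781 / 0.03969 ≈ 1.10.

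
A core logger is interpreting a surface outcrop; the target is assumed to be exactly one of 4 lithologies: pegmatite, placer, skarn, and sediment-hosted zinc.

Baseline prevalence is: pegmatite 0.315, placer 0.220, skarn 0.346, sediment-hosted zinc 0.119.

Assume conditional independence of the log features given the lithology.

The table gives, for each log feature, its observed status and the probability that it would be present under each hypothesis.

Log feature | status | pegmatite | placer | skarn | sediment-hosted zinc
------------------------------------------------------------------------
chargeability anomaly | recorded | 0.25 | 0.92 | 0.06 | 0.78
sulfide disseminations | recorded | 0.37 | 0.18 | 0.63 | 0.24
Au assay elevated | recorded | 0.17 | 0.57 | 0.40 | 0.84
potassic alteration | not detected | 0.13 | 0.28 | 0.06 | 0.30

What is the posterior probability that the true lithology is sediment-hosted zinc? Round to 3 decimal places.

0.351

For each hypothesis, the unnormalized posterior weight is prior × product of the log feature likelihoods (using 1 − P(present | H) for each absent log feature):
  pegmatite: 0.315 × 0.25 × 0.37 × 0.17 × (1 − 0.13) = 0.0043094
  placer: 0.220 × 0.92 × 0.18 × 0.57 × (1 − 0.28) = 0.014952
  skarn: 0.346 × 0.06 × 0.63 × 0.40 × (1 − 0.06) = 0.0049176
  sediment-hosted zinc: 0.119 × 0.78 × 0.24 × 0.84 × (1 − 0.30) = 0.013099
Normalizing constant Z = 0.0043094 + 0.014952 + 0.0049176 + 0.013099 = 0.037278.
P(sediment-hosted zinc | evidence) = 0.013099 / 0.037278 ≈ 0.351.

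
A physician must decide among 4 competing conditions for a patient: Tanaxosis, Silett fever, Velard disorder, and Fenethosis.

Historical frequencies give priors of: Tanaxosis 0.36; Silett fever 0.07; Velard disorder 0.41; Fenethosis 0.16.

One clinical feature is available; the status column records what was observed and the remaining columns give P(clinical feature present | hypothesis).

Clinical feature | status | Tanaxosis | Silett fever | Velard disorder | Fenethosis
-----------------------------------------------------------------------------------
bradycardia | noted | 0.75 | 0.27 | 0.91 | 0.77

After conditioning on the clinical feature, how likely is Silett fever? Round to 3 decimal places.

By Bayes' rule, the unnormalized weight for each hypothesis is prior × likelihood:
  Tanaxosis: 0.36 × 0.75 = 0.27
  Silett fever: 0.07 × 0.27 = 0.0189
  Velard disorder: 0.41 × 0.91 = 0.3731
  Fenethosis: 0.16 × 0.77 = 0.1232
Marginal likelihood of the evidence = 0.7852.
P(Silett fever | evidence) = 0.0189 / 0.7852 ≈ 0.024.

0.024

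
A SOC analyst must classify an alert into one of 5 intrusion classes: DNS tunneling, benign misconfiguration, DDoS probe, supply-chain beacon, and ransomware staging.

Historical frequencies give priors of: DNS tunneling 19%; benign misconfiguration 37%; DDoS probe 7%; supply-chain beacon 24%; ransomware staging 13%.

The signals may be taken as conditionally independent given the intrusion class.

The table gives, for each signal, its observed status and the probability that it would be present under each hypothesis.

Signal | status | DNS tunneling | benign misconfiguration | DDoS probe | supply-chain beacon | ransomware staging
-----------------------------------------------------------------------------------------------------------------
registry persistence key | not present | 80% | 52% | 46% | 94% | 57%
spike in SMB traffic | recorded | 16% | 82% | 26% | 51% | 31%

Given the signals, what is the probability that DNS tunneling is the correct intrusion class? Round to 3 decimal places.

0.033

For each hypothesis, the unnormalized posterior weight is prior × product of the signal likelihoods (using 1 − P(present | H) for each absent signal):
  DNS tunneling: 0.19 × (1 − 0.80) × 0.16 = 0.00608
  benign misconfiguration: 0.37 × (1 − 0.52) × 0.82 = 0.14563
  DDoS probe: 0.07 × (1 − 0.46) × 0.26 = 0.009828
  supply-chain beacon: 0.24 × (1 − 0.94) × 0.51 = 0.007344
  ransomware staging: 0.13 × (1 − 0.57) × 0.31 = 0.017329
Normalizing constant Z = 0.00608 + 0.14563 + 0.009828 + 0.007344 + 0.017329 = 0.18621.
P(DNS tunneling | evidence) = 0.00608 / 0.18621 ≈ 0.033.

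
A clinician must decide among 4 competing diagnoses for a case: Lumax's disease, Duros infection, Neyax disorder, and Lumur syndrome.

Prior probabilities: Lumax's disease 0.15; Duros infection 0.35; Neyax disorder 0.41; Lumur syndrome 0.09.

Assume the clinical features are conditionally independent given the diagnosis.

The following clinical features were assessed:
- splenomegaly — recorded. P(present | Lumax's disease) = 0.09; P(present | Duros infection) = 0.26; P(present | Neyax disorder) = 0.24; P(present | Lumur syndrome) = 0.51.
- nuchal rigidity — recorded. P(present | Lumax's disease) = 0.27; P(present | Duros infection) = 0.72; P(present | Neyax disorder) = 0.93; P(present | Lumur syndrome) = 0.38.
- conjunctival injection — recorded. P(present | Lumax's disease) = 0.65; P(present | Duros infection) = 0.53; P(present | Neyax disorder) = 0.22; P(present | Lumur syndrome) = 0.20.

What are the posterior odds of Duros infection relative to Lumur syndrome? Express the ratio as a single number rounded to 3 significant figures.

Unnormalized posterior weight (prior times the clinical feature likelihoods) for each of the two hypotheses:
  Duros infection: 0.35 × 0.26 × 0.72 × 0.53 = 0.034726
  Lumur syndrome: 0.09 × 0.51 × 0.38 × 0.20 = 0.0034884
Odds(Duros infection : Lumur syndrome) = 0.034726 / 0.0034884 ≈ 9.95.

9.95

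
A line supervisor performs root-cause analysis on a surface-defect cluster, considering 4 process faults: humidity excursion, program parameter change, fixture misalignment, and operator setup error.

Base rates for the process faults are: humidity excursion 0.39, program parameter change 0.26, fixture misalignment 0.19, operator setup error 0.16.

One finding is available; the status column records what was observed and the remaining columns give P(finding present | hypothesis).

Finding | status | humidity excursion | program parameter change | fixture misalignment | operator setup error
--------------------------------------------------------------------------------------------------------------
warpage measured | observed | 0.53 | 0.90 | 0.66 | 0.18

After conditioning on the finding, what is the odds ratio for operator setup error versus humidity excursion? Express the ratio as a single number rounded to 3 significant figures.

0.139

The normalizing constant cancels in an odds ratio, so compute prior × likelihood for the two hypotheses only:
  operator setup error: 0.16 × 0.18 = 0.0288
  humidity excursion: 0.39 × 0.53 = 0.2067
Odds(operator setup error : humidity excursion) = 0.0288 / 0.2067 ≈ 0.139.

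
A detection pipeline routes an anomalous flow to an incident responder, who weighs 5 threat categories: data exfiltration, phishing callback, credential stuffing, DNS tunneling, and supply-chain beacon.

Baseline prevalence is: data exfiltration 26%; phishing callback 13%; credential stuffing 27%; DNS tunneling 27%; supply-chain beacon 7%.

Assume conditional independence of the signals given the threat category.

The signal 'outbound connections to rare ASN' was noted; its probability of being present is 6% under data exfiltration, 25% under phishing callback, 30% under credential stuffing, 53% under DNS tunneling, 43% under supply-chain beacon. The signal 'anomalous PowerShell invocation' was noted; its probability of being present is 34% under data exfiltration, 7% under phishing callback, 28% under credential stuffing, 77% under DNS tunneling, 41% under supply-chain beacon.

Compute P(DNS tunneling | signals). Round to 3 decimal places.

Multiply each prior by the joint likelihood of the signal pattern:
  data exfiltration: 0.26 × 0.06 × 0.34 = 0.005304
  phishing callback: 0.13 × 0.25 × 0.07 = 0.002275
  credential stuffing: 0.27 × 0.30 × 0.28 = 0.02268
  DNS tunneling: 0.27 × 0.53 × 0.77 = 0.11019
  supply-chain beacon: 0.07 × 0.43 × 0.41 = 0.012341
The unnormalized weights sum to 0.15279.
P(DNS tunneling | evidence) = 0.11019 / 0.15279 ≈ 0.721.

0.721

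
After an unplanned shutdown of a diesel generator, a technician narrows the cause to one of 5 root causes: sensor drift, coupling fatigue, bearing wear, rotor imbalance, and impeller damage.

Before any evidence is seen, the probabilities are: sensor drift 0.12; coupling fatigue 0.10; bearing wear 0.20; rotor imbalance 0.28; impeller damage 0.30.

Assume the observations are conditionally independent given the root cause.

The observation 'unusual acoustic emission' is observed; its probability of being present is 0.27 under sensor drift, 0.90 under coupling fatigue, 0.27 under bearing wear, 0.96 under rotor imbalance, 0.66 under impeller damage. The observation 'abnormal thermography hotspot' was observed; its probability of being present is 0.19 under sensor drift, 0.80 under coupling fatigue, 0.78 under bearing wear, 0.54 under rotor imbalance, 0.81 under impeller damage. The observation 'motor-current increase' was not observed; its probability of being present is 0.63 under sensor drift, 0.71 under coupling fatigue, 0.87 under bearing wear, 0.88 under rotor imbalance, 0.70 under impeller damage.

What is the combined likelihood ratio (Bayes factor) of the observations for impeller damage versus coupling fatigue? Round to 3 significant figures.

0.768

Joint likelihood of the evidence pattern under each hypothesis (using 1 − P(present | H) for each absent observation):
  impeller damage: 0.66 × 0.81 × (1 − 0.70) = 0.16038
  coupling fatigue: 0.90 × 0.80 × (1 − 0.71) = 0.2088
Bayes factor = 0.16038 / 0.2088 ≈ 0.768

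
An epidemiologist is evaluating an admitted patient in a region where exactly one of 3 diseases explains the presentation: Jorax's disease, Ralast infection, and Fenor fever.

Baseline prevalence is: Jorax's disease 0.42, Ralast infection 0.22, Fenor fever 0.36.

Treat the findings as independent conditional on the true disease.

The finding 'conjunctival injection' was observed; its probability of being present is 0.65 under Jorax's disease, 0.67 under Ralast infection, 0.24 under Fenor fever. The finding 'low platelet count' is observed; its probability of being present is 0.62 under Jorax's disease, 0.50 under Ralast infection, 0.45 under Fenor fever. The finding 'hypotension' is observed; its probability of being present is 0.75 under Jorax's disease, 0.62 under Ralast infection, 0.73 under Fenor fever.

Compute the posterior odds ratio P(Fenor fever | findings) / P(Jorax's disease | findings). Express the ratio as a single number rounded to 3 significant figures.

0.224

Unnormalized posterior weight (prior times the finding likelihoods) for each of the two hypotheses:
  Fenor fever: 0.36 × 0.24 × 0.45 × 0.73 = 0.028382
  Jorax's disease: 0.42 × 0.65 × 0.62 × 0.75 = 0.12695
Posterior odds = 0.028382 / 0.12695 ≈ 0.224.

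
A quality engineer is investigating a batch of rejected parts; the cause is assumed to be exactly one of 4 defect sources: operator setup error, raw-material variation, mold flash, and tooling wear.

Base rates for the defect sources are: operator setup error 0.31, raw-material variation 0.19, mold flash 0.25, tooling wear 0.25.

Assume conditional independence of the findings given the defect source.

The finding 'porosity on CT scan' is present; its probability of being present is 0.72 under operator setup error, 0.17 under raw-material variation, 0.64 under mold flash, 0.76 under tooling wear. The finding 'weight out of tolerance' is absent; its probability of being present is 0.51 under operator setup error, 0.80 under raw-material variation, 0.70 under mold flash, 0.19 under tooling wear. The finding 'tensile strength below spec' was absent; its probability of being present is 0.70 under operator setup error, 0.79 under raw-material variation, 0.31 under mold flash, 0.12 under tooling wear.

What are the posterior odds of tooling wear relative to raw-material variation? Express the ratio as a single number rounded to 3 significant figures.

99.8

Posterior odds equal prior odds times the likelihood ratio; only the two competing hypotheses matter (using 1 − P(present | H) for each absent finding).
  tooling wear: 0.25 × 0.76 × (1 − 0.19) × (1 − 0.12) = 0.13543
  raw-material variation: 0.19 × 0.17 × (1 − 0.80) × (1 − 0.79) = 0.0013566
Odds(tooling wear : raw-material variation) = 0.13543 / 0.0013566 ≈ 99.8.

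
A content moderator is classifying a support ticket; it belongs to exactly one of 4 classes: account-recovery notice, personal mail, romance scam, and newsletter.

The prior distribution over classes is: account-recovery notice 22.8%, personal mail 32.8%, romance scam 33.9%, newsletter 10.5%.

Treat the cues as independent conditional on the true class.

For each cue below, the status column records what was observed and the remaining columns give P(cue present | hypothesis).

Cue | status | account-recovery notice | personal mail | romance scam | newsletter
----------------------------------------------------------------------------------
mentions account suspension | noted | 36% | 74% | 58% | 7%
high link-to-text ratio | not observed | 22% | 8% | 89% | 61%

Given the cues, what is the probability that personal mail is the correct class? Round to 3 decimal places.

0.716

By Bayes' rule with conditional independence, the unnormalized weight for each hypothesis is prior × ∏ likelihoods (using 1 − P(present | H) for each absent cue):
  account-recovery notice: 0.228 × 0.36 × (1 − 0.22) = 0.064022
  personal mail: 0.328 × 0.74 × (1 − 0.08) = 0.2233
  romance scam: 0.339 × 0.58 × (1 − 0.89) = 0.021628
  newsletter: 0.105 × 0.07 × (1 − 0.61) = 0.0028665
Normalizing constant Z = 0.064022 + 0.2233 + 0.021628 + 0.0028665 = 0.31182.
P(personal mail | evidence) = 0.2233 / 0.31182 ≈ 0.716.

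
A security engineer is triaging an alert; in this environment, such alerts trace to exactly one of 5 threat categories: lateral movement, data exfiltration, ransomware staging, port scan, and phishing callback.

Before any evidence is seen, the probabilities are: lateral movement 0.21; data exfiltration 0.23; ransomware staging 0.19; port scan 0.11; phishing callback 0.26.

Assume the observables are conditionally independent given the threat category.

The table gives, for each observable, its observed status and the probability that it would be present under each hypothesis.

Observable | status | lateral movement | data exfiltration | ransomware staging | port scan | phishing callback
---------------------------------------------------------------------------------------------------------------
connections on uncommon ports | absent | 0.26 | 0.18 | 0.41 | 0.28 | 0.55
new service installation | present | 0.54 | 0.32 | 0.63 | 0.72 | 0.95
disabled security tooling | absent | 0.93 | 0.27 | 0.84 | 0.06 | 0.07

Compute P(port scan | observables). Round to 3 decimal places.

By Bayes' rule with conditional independence, the unnormalized weight for each hypothesis is prior × ∏ likelihoods (using 1 − P(present | H) for each absent observable):
  lateral movement: 0.21 × (1 − 0.26) × 0.54 × (1 − 0.93) = 0.0058741
  data exfiltration: 0.23 × (1 − 0.18) × 0.32 × (1 − 0.27) = 0.044057
  ransomware staging: 0.19 × (1 − 0.41) × 0.63 × (1 − 0.84) = 0.0113
  port scan: 0.11 × (1 − 0.28) × 0.72 × (1 − 0.06) = 0.053603
  phishing callback: 0.26 × (1 − 0.55) × 0.95 × (1 − 0.07) = 0.10337
Marginal likelihood of the evidence = 0.2182.
P(port scan | evidence) = 0.053603 / 0.2182 ≈ 0.246.

0.246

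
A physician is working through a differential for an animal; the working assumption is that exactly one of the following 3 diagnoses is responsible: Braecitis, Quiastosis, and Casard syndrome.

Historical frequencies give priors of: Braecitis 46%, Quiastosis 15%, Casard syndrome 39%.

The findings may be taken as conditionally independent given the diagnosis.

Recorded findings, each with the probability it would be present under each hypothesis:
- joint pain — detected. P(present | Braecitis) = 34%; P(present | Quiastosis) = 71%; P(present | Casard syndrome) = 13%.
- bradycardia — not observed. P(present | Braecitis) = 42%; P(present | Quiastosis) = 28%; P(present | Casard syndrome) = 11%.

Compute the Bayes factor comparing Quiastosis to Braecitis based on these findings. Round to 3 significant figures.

The Bayes factor is the ratio of the joint likelihoods of the evidence pattern under the two hypotheses (using 1 − P(present | H) for each absent finding).
  Quiastosis: 0.71 × (1 − 0.28) = 0.5112
  Braecitis: 0.34 × (1 − 0.42) = 0.1972
Bayes factor = 0.5112 / 0.1972 ≈ 2.59

2.59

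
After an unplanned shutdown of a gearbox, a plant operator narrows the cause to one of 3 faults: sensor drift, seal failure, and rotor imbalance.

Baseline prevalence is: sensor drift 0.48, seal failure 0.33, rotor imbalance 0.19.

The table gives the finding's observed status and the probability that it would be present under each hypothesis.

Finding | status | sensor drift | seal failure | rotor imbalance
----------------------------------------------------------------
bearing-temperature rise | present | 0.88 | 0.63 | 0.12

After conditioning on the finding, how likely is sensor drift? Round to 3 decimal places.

0.647

Multiply each prior by the likelihood of the finding:
  sensor drift: 0.48 × 0.88 = 0.4224
  seal failure: 0.33 × 0.63 = 0.2079
  rotor imbalance: 0.19 × 0.12 = 0.0228
Marginal likelihood of the evidence = 0.6531.
P(sensor drift | evidence) = 0.4224 / 0.6531 ≈ 0.647.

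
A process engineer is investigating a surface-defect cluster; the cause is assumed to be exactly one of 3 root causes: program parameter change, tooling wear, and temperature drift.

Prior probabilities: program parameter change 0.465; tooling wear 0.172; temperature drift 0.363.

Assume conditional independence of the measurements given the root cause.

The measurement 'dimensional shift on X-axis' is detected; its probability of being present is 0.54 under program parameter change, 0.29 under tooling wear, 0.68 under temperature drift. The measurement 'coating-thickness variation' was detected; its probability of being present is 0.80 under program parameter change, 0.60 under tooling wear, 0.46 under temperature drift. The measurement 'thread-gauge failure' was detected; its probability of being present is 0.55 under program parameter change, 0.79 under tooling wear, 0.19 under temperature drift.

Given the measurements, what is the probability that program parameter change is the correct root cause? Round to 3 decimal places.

Multiply each prior by the joint likelihood of the measurement pattern:
  program parameter change: 0.465 × 0.54 × 0.80 × 0.55 = 0.11048
  tooling wear: 0.172 × 0.29 × 0.60 × 0.79 = 0.023643
  temperature drift: 0.363 × 0.68 × 0.46 × 0.19 = 0.021574
Marginal likelihood of the evidence = 0.1557.
P(program parameter change | evidence) = 0.11048 / 0.1557 ≈ 0.710.

0.710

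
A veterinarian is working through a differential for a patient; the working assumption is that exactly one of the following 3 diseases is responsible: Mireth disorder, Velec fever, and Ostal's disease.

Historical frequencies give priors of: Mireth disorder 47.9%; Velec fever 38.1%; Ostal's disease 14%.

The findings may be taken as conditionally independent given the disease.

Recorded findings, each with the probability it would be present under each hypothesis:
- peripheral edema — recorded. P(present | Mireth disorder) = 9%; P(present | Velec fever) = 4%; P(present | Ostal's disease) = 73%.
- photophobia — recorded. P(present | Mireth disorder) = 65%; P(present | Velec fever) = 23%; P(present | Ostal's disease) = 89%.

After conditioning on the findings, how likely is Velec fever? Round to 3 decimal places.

Multiply each prior by the joint likelihood of the evidence pattern:
  Mireth disorder: 0.479 × 0.09 × 0.65 = 0.028021
  Velec fever: 0.381 × 0.04 × 0.23 = 0.0035052
  Ostal's disease: 0.140 × 0.73 × 0.89 = 0.090958
The unnormalized weights sum to 0.12248.
P(Velec fever | evidence) = 0.0035052 / 0.12248 ≈ 0.029.

0.029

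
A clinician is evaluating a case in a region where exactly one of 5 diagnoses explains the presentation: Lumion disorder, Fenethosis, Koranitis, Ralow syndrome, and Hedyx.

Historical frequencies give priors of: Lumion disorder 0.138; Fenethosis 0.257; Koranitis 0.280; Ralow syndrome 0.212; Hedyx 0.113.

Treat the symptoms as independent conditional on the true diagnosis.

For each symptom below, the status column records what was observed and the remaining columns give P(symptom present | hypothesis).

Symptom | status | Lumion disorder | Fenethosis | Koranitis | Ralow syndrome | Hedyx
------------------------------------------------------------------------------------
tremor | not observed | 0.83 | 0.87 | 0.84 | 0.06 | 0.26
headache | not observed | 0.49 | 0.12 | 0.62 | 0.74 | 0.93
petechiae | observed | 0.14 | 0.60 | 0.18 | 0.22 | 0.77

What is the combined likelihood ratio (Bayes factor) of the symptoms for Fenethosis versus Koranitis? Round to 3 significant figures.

The Bayes factor is the ratio of the joint likelihoods of the symptom pattern under the two hypotheses (using 1 − P(present | H) for each absent symptom).
  Fenethosis: (1 − 0.87) × (1 − 0.12) × 0.60 = 0.06864
  Koranitis: (1 − 0.84) × (1 − 0.62) × 0.18 = 0.010944
Bayes factor = 0.06864 / 0.010944 ≈ 6.27

6.27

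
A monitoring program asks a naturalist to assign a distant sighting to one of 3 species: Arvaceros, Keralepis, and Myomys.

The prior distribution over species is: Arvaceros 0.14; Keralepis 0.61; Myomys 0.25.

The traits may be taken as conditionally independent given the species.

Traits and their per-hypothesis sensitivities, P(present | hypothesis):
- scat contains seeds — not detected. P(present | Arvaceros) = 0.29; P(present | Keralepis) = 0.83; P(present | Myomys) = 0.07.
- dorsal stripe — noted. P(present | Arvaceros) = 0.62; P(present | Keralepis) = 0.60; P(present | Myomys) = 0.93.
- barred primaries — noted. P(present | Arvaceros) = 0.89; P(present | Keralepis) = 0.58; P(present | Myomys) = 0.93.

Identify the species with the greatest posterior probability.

Myomys

By Bayes' rule with conditional independence, the unnormalized weight for each hypothesis is prior × ∏ likelihoods (using 1 − P(present | H) for each absent trait):
  Arvaceros: 0.14 × (1 − 0.29) × 0.62 × 0.89 = 0.054849
  Keralepis: 0.61 × (1 − 0.83) × 0.60 × 0.58 = 0.036088
  Myomys: 0.25 × (1 − 0.07) × 0.93 × 0.93 = 0.20109
Marginal likelihood of the evidence = 0.29203.
P(Arvaceros | evidence) ≈ 0.054849 / 0.29203 ≈ 0.188
P(Keralepis | evidence) ≈ 0.036088 / 0.29203 ≈ 0.124
P(Myomys | evidence) ≈ 0.20109 / 0.29203 ≈ 0.689
The largest is 0.689, so Myomys is most probable.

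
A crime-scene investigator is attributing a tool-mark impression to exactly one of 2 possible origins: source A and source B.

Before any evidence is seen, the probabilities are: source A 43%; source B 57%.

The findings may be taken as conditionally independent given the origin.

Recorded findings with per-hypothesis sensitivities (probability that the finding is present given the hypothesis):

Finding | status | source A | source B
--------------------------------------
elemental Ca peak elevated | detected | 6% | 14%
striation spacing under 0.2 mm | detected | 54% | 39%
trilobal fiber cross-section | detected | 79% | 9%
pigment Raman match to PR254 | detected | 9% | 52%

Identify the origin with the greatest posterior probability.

By Bayes' rule with conditional independence, the unnormalized weight for each hypothesis is prior × ∏ likelihoods:
  source A: 0.43 × 0.06 × 0.54 × 0.79 × 0.09 = 0.00099057
  source B: 0.57 × 0.14 × 0.39 × 0.09 × 0.52 = 0.0014565
The unnormalized weights sum to 0.0024471.
P(source A | evidence) ≈ 0.00099057 / 0.0024471 ≈ 0.405
P(source B | evidence) ≈ 0.0014565 / 0.0024471 ≈ 0.595
The largest is 0.595, so source B is most probable.

source B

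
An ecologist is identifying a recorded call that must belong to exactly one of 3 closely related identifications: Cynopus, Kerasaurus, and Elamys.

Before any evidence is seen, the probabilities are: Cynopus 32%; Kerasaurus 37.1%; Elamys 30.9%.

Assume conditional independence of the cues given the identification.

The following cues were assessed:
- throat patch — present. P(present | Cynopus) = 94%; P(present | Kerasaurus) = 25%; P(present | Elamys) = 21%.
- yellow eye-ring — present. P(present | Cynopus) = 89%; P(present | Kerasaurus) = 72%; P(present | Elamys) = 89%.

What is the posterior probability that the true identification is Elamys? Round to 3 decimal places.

By Bayes' rule with conditional independence, the unnormalized weight for each hypothesis is prior × ∏ likelihoods:
  Cynopus: 0.320 × 0.94 × 0.89 = 0.26771
  Kerasaurus: 0.371 × 0.25 × 0.72 = 0.06678
  Elamys: 0.309 × 0.21 × 0.89 = 0.057752
Normalizing constant Z = 0.26771 + 0.06678 + 0.057752 = 0.39224.
P(Elamys | evidence) = 0.057752 / 0.39224 ≈ 0.147.

0.147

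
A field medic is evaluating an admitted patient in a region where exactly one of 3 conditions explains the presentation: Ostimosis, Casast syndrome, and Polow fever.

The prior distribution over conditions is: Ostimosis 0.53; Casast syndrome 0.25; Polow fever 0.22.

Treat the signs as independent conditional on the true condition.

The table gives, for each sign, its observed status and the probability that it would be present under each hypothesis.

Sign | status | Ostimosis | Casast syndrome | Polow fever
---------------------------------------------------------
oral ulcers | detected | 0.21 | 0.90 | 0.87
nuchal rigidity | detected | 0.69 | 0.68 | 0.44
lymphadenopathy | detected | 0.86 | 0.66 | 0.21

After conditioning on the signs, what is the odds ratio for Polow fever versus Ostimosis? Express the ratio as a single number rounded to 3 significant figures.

0.268

The normalizing constant cancels in an odds ratio, so compute prior × likelihood for the two hypotheses only:
  Polow fever: 0.22 × 0.87 × 0.44 × 0.21 = 0.017685
  Ostimosis: 0.53 × 0.21 × 0.69 × 0.86 = 0.066045
Odds(Polow fever : Ostimosis) = 0.017685 / 0.066045 ≈ 0.268.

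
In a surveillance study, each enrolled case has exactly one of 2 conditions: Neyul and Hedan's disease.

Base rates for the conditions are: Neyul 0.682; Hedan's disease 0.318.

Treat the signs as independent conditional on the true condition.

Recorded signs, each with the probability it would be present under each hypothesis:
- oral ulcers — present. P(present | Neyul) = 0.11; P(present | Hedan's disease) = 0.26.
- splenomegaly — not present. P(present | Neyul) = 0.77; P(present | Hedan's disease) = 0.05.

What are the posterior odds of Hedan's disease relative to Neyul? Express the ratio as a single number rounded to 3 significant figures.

4.55

Posterior odds equal prior odds times the likelihood ratio; only the two competing hypotheses matter (using 1 − P(present | H) for each absent sign).
  Hedan's disease: 0.318 × 0.26 × (1 − 0.05) = 0.078546
  Neyul: 0.682 × 0.11 × (1 − 0.77) = 0.017255
Odds(Hedan's disease : Neyul) = 0.078546 / 0.017255 ≈ 4.55.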